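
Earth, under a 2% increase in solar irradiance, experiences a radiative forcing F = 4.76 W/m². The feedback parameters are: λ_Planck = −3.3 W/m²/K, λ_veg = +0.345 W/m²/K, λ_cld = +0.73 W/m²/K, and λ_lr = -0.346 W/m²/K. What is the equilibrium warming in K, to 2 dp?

1.85 K

Net feedback parameter λ = (−3.3) + (+0.345) + (+0.73) + (-0.346) = -2.571 W/m²/K.
ΔT = −F/λ = −4.76/(-2.571) = 1.85 K.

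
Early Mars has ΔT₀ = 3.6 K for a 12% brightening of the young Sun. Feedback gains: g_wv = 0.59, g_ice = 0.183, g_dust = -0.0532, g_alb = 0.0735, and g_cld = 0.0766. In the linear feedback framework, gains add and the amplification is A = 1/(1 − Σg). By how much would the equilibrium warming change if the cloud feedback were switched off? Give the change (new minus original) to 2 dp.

-10.25 K

Original: g = 0.8699, ΔT = 3.6/(1−0.8699) = 27.6710 K.
Without cloud: g' = 0.7933, ΔT' = 3.6/(1−0.7933) = 17.4165 K.
Change = 17.4165 − 27.6710 = -10.25 K.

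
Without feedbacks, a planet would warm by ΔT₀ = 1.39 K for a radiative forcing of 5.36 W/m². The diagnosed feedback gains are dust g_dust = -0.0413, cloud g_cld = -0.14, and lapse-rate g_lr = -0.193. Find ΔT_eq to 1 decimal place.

1.0 K

Total gain g = -0.0413 − 0.14 − 0.193 = -0.3743.
Amplification A = 1/(1 + 0.3743) = 0.7276.
ΔT = 1.39 × 0.7276 = 1.0 K.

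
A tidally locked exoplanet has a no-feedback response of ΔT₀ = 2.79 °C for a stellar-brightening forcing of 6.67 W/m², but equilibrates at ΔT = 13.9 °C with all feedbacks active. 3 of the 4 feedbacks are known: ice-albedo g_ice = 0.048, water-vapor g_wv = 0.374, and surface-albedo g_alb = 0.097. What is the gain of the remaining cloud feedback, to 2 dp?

0.28

Amplification A = ΔT/ΔT₀ = 13.9/2.79 = 4.982.
Total gain g = 1 − 1/A = 1 − 1/4.982 = 0.7993.
Known gains sum to 0.048 + 0.374 + 0.097 = 0.519.
g_cld = 0.7993 − 0.519 = 0.28.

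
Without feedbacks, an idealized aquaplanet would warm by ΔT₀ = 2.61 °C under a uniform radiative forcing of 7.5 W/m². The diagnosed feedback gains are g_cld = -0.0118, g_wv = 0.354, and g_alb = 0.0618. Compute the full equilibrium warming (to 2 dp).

Total gain g = -0.0118 + 0.354 + 0.0618 = 0.404.
Amplification A = 1/(1 − 0.404) = 1.678.
ΔT = 2.61 × 1.678 = 4.38 °C.

4.38 °C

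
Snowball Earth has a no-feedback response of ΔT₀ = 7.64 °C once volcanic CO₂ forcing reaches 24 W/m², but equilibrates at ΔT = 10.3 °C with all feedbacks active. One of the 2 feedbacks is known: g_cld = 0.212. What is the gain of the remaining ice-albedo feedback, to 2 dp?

Amplification A = ΔT/ΔT₀ = 10.3/7.64 = 1.348.
Total gain g = 1 − 1/A = 1 − 1/1.348 = 0.2582.
The known gain is 0.212.
g_ice = 0.2582 − 0.212 = 0.05.

0.05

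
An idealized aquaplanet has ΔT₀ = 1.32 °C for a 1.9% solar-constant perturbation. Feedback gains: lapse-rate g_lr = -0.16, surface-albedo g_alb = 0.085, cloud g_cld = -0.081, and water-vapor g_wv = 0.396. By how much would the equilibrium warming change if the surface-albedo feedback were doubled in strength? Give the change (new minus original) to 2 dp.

Original: g = 0.24, ΔT = 1.32/(1−0.24) = 1.7368 °C.
With doubled surface-albedo: g' = 0.325, ΔT' = 1.32/(1−0.325) = 1.9556 °C.
Change = 1.9556 − 1.7368 = 0.22 °C.

0.22 °C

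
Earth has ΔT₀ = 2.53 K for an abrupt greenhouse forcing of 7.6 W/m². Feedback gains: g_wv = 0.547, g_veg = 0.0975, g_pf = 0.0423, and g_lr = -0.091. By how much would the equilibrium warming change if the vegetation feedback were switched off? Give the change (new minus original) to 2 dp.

Original: g = 0.5958, ΔT = 2.53/(1−0.5958) = 6.2593 K.
Without vegetation: g' = 0.4983, ΔT' = 2.53/(1−0.4983) = 5.0429 K.
Change = 5.0429 − 6.2593 = -1.22 K.

-1.22 K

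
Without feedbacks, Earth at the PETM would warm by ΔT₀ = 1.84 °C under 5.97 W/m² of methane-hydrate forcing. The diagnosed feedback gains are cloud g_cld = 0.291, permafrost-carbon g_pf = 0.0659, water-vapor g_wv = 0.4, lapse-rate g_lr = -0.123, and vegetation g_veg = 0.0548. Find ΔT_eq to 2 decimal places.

5.91 °C

Total gain g = 0.291 + 0.0659 + 0.4 − 0.123 + 0.0548 = 0.6887.
Amplification A = 1/(1 − 0.6887) = 3.212.
ΔT = 1.84 × 3.212 = 5.91 °C.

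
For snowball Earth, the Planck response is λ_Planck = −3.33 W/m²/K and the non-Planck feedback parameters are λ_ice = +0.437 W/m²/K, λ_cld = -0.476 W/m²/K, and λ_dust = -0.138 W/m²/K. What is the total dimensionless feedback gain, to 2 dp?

Convert to gains: g_ice = 0.437/3.33 = 0.1312; g_cld = -0.476/3.33 = -0.1429; g_dust = -0.138/3.33 = -0.04144.
Total gain g = -0.05314.

-0.05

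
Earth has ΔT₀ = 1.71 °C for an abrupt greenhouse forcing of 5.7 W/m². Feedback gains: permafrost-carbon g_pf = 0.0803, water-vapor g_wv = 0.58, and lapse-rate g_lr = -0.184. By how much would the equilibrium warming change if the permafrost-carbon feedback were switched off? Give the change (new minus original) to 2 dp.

-0.43 °C

Original: g = 0.4763, ΔT = 1.71/(1−0.4763) = 3.2652 °C.
Without permafrost-carbon: g' = 0.396, ΔT' = 1.71/(1−0.396) = 2.8311 °C.
Change = 2.8311 − 3.2652 = -0.43 °C.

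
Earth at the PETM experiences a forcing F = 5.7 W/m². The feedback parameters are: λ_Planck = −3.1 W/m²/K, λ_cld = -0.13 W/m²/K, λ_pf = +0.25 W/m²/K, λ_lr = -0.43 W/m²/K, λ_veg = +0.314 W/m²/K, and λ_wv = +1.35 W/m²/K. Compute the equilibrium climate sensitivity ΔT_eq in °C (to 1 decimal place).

3.3 °C

Net feedback parameter λ = (−3.1) + (-0.13) + (+0.25) + (-0.43) + (+0.314) + (+1.35) = -1.746 W/m²/K.
ΔT = −F/λ = −5.7/(-1.746) = 3.3 °C.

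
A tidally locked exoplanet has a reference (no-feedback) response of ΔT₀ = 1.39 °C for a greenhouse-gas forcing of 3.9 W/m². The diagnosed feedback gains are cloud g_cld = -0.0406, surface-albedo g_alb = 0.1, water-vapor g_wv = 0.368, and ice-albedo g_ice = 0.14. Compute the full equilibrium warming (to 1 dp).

3.2 °C

Total gain g = -0.0406 + 0.1 + 0.368 + 0.14 = 0.5674.
Amplification A = 1/(1 − 0.5674) = 2.312.
ΔT = 1.39 × 2.312 = 3.2 °C.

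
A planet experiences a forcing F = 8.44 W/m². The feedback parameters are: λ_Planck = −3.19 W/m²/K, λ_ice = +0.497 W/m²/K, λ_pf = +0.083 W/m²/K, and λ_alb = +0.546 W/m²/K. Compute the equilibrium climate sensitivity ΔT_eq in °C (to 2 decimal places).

4.09 °C

Net feedback parameter λ = (−3.19) + (+0.497) + (+0.083) + (+0.546) = -2.064 W/m²/K.
ΔT = −F/λ = −8.44/(-2.064) = 4.09 °C.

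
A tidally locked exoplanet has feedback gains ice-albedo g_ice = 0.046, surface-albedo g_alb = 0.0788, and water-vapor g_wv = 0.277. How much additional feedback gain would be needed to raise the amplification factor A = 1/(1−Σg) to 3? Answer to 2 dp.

Current total gain = 0.4018.
Target gain for A = 3: g* = 1 − 1/3 = 0.6667.
Additional gain needed = 0.6667 − 0.4018 = 0.26.

0.26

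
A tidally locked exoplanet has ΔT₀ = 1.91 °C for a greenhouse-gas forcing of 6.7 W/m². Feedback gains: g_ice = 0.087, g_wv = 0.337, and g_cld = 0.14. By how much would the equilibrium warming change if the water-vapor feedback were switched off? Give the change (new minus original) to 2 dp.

-1.91 °C

Original: g = 0.564, ΔT = 1.91/(1−0.564) = 4.3807 °C.
Without water-vapor: g' = 0.227, ΔT' = 1.91/(1−0.227) = 2.4709 °C.
Change = 2.4709 − 4.3807 = -1.91 °C.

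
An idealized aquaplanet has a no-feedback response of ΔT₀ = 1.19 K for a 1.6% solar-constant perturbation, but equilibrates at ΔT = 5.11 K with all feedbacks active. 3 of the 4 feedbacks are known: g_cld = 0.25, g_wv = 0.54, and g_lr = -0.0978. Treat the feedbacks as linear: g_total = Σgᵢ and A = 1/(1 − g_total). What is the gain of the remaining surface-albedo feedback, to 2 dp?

0.07

Amplification A = ΔT/ΔT₀ = 5.11/1.19 = 4.294.
Total gain g = 1 − 1/A = 1 − 1/4.294 = 0.7671.
Known gains sum to 0.25 + 0.54 − 0.0978 = 0.6922.
g_alb = 0.7671 − 0.6922 = 0.07.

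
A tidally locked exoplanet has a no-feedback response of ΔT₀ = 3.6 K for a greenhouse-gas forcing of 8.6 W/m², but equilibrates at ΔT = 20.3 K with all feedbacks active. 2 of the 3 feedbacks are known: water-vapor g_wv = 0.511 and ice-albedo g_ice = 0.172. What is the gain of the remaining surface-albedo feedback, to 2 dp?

Amplification A = ΔT/ΔT₀ = 20.3/3.6 = 5.639.
Total gain g = 1 − 1/A = 1 − 1/5.639 = 0.8227.
Known gains sum to 0.511 + 0.172 = 0.683.
g_alb = 0.8227 − 0.683 = 0.14.

0.14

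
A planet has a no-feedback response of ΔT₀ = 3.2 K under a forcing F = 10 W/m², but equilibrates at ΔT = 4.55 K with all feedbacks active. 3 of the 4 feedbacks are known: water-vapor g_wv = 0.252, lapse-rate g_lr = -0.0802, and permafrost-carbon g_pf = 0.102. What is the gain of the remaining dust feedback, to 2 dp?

0.02

Amplification A = ΔT/ΔT₀ = 4.55/3.2 = 1.422.
Total gain g = 1 − 1/A = 1 − 1/1.422 = 0.2968.
Known gains sum to 0.252 − 0.0802 + 0.102 = 0.2738.
g_dust = 0.2968 − 0.2738 = 0.02.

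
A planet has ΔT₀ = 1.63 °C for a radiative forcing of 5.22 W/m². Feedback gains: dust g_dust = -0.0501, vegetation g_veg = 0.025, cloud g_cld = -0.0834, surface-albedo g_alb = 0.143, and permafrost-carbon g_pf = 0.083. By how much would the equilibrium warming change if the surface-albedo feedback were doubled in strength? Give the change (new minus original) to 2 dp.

0.36 °C

Original: g = 0.1175, ΔT = 1.63/(1−0.1175) = 1.8470 °C.
With doubled surface-albedo: g' = 0.2605, ΔT' = 1.63/(1−0.2605) = 2.2042 °C.
Change = 2.2042 − 1.8470 = 0.36 °C.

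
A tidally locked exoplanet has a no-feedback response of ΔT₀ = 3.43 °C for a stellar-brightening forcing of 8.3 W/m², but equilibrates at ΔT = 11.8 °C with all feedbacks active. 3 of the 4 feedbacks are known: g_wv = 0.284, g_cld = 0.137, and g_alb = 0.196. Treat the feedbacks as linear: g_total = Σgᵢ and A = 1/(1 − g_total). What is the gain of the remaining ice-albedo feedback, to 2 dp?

0.09

Amplification A = ΔT/ΔT₀ = 11.8/3.43 = 3.44.
Total gain g = 1 − 1/A = 1 − 1/3.44 = 0.7093.
Known gains sum to 0.284 + 0.137 + 0.196 = 0.617.
g_ice = 0.7093 − 0.617 = 0.09.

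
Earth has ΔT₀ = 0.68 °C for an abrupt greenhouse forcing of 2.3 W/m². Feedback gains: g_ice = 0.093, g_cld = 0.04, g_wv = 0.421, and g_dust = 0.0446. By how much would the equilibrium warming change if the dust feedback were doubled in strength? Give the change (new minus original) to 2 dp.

Original: g = 0.5986, ΔT = 0.68/(1−0.5986) = 1.6941 °C.
With doubled dust: g' = 0.6432, ΔT' = 0.68/(1−0.6432) = 1.9058 °C.
Change = 1.9058 − 1.6941 = 0.21 °C.

0.21 °C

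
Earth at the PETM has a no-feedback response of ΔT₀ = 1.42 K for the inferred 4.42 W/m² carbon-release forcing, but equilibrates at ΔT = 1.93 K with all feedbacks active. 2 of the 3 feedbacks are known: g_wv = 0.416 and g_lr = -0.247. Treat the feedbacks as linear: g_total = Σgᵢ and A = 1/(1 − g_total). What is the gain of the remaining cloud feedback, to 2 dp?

Amplification A = ΔT/ΔT₀ = 1.93/1.42 = 1.359.
Total gain g = 1 − 1/A = 1 − 1/1.359 = 0.2642.
Known gains sum to 0.416 − 0.247 = 0.169.
g_cld = 0.2642 − 0.169 = 0.10.

0.10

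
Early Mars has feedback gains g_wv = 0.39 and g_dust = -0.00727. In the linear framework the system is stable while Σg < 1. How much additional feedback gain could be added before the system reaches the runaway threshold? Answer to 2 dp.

Current total gain = 0.39 − 0.00727 = 0.38273.
Margin to runaway = 1 − 0.38273 = 0.62.

0.62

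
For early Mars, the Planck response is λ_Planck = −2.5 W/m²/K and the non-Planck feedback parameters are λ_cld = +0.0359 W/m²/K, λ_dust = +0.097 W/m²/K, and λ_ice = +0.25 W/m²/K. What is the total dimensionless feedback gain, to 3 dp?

0.153

Convert to gains: g_cld = 0.0359/2.5 = 0.01436; g_dust = 0.097/2.5 = 0.0388; g_ice = 0.25/2.5 = 0.1.
Total gain g = 0.15316.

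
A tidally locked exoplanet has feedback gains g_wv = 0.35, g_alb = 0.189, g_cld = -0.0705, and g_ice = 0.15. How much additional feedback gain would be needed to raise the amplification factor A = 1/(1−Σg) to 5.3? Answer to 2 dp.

0.19

Current total gain = 0.6185.
Target gain for A = 5.3: g* = 1 − 1/5.3 = 0.8113.
Additional gain needed = 0.8113 − 0.6185 = 0.19.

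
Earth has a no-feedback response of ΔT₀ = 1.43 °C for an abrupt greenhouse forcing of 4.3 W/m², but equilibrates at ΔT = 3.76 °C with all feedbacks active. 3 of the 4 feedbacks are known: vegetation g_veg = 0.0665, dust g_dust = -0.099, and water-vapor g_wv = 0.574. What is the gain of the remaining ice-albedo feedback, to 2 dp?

0.08

Amplification A = ΔT/ΔT₀ = 3.76/1.43 = 2.629.
Total gain g = 1 − 1/A = 1 − 1/2.629 = 0.6196.
Known gains sum to 0.0665 − 0.099 + 0.574 = 0.5415.
g_ice = 0.6196 − 0.5415 = 0.08.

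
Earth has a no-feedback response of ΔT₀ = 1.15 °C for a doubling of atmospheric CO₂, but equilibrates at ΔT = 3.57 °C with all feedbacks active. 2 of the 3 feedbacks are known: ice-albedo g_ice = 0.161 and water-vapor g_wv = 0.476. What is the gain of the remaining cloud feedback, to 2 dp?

0.04

Amplification A = ΔT/ΔT₀ = 3.57/1.15 = 3.104.
Total gain g = 1 − 1/A = 1 − 1/3.104 = 0.6778.
Known gains sum to 0.161 + 0.476 = 0.637.
g_cld = 0.6778 − 0.637 = 0.04.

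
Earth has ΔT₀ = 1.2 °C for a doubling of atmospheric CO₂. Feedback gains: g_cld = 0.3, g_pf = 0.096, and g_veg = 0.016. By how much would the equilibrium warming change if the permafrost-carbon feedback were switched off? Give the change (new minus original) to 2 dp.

-0.29 °C

Original: g = 0.412, ΔT = 1.2/(1−0.412) = 2.0408 °C.
Without permafrost-carbon: g' = 0.316, ΔT' = 1.2/(1−0.316) = 1.7544 °C.
Change = 1.7544 − 2.0408 = -0.29 °C.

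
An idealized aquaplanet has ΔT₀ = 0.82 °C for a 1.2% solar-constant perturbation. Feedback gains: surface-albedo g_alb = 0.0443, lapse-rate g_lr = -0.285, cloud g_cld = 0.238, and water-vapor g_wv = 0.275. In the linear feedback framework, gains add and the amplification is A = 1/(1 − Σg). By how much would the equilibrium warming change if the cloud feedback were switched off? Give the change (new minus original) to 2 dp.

Original: g = 0.2723, ΔT = 0.82/(1−0.2723) = 1.1268 °C.
Without cloud: g' = 0.0343, ΔT' = 0.82/(1−0.0343) = 0.8491 °C.
Change = 0.8491 − 1.1268 = -0.28 °C.

-0.28 °C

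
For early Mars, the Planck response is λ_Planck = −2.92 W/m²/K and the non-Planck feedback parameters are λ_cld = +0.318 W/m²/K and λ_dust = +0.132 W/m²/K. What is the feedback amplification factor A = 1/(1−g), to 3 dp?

1.182

Convert to gains: g_cld = 0.318/2.92 = 0.1089; g_dust = 0.132/2.92 = 0.04521.
Total gain g = 0.15411.
A = 1/(1 − 0.15411) = 1.182.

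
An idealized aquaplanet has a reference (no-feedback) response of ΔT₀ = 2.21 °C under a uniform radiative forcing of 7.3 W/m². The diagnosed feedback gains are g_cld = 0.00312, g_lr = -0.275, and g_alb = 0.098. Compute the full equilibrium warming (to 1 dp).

1.9 °C

Total gain g = 0.00312 − 0.275 + 0.098 = -0.17388.
Amplification A = 1/(1 + 0.17388) = 0.8519.
ΔT = 2.21 × 0.8519 = 1.9 °C.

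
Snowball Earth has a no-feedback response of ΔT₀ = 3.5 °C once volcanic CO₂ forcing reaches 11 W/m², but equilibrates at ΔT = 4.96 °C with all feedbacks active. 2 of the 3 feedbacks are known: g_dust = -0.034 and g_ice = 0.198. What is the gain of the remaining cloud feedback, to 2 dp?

Amplification A = ΔT/ΔT₀ = 4.96/3.5 = 1.417.
Total gain g = 1 − 1/A = 1 − 1/1.417 = 0.2943.
Known gains sum to -0.034 + 0.198 = 0.164.
g_cld = 0.2943 − 0.164 = 0.13.

0.13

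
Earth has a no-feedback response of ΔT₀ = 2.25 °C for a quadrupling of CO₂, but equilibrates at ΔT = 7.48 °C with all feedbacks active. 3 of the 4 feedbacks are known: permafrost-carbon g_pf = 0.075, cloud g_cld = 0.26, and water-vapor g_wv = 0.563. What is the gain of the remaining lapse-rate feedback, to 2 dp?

-0.20

Amplification A = ΔT/ΔT₀ = 7.48/2.25 = 3.324.
Total gain g = 1 − 1/A = 1 − 1/3.324 = 0.6992.
Known gains sum to 0.075 + 0.26 + 0.563 = 0.898.
g_lr = 0.6992 − 0.898 = -0.20.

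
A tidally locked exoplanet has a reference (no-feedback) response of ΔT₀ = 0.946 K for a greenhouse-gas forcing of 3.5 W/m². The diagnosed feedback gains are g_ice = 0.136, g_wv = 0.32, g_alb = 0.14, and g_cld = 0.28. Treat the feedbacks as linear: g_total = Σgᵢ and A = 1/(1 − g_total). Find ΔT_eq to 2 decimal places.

Total gain g = 0.136 + 0.32 + 0.14 + 0.28 = 0.876.
Amplification A = 1/(1 − 0.876) = 8.065.
ΔT = 0.946 × 8.065 = 7.63 K.

7.63 K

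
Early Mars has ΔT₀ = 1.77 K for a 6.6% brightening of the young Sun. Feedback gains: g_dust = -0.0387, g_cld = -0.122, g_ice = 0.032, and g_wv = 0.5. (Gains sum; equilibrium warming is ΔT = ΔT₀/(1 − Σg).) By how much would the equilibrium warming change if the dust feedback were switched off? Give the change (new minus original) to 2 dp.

0.18 K

Original: g = 0.3713, ΔT = 1.77/(1−0.3713) = 2.8153 K.
Without dust: g' = 0.41, ΔT' = 1.77/(1−0.41) = 3.0000 K.
Change = 3.0000 − 2.8153 = 0.18 K.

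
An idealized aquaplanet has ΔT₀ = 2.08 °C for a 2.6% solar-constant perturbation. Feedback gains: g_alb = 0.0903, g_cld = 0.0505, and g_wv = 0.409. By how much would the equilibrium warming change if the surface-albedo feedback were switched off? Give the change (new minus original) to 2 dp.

-0.77 °C

Original: g = 0.5498, ΔT = 2.08/(1−0.5498) = 4.6202 °C.
Without surface-albedo: g' = 0.4595, ΔT' = 2.08/(1−0.4595) = 3.8483 °C.
Change = 3.8483 − 4.6202 = -0.77 °C.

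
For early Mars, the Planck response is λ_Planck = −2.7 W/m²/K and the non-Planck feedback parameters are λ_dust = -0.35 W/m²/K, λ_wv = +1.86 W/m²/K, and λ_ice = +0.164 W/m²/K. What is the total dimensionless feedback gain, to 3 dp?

Convert to gains: g_dust = -0.35/2.7 = -0.1296; g_wv = 1.86/2.7 = 0.6889; g_ice = 0.164/2.7 = 0.06074.
Total gain g = 0.62004.

0.620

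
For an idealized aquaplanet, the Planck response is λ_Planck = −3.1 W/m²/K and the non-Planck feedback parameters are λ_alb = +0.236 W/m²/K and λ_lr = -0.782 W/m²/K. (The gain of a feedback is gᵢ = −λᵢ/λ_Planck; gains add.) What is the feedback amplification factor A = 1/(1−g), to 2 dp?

0.85

Convert to gains: g_alb = 0.236/3.1 = 0.07613; g_lr = -0.782/3.1 = -0.2523.
Total gain g = -0.17617.
A = 1/(1 + 0.17617) = 0.85.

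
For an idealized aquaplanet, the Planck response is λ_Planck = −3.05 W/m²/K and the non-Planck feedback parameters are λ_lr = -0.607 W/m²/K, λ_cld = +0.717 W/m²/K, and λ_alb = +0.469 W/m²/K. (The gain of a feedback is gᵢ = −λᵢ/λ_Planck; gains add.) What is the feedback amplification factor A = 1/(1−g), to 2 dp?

1.23

Convert to gains: g_lr = -0.607/3.05 = -0.199; g_cld = 0.717/3.05 = 0.2351; g_alb = 0.469/3.05 = 0.1538.
Total gain g = 0.1899.
A = 1/(1 − 0.1899) = 1.23.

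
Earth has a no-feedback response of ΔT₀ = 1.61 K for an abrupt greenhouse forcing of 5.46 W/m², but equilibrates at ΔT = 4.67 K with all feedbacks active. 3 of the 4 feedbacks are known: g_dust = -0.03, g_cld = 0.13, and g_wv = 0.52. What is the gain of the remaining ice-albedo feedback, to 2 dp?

0.04

Amplification A = ΔT/ΔT₀ = 4.67/1.61 = 2.901.
Total gain g = 1 − 1/A = 1 − 1/2.901 = 0.6553.
Known gains sum to -0.03 + 0.13 + 0.52 = 0.62.
g_ice = 0.6553 − 0.62 = 0.04.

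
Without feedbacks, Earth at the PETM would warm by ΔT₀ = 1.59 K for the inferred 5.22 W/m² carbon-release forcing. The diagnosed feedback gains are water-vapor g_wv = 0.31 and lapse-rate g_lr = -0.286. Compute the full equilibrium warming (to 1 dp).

1.6 K

Total gain g = 0.31 − 0.286 = 0.024.
Amplification A = 1/(1 − 0.024) = 1.025.
ΔT = 1.59 × 1.025 = 1.6 K.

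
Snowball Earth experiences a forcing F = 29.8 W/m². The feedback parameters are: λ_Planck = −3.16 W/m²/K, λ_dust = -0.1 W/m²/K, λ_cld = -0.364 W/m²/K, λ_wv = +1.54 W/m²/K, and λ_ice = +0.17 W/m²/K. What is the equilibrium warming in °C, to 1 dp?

15.6 °C

Net feedback parameter λ = (−3.16) + (-0.1) + (-0.364) + (+1.54) + (+0.17) = -1.914 W/m²/K.
ΔT = −F/λ = −29.8/(-1.914) = 15.6 °C.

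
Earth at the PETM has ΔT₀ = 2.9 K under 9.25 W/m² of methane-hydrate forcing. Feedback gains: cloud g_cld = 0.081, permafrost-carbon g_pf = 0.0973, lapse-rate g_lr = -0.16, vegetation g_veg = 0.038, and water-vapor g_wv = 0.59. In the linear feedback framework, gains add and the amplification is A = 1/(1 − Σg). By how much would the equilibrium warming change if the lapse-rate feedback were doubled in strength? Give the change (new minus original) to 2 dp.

-2.55 K

Original: g = 0.6463, ΔT = 2.9/(1−0.6463) = 8.1990 K.
With doubled lapse-rate: g' = 0.4863, ΔT' = 2.9/(1−0.4863) = 5.6453 K.
Change = 5.6453 − 8.1990 = -2.55 K.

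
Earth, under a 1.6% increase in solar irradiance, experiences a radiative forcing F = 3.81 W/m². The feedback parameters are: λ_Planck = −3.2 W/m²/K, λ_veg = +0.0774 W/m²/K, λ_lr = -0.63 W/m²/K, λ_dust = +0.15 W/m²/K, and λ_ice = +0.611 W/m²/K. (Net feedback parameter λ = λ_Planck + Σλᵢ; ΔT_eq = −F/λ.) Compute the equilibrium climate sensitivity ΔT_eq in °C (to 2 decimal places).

Net feedback parameter λ = (−3.2) + (+0.0774) + (-0.63) + (+0.15) + (+0.611) = -2.9916 W/m²/K.
ΔT = −F/λ = −3.81/(-2.9916) = 1.27 °C.

1.27 °C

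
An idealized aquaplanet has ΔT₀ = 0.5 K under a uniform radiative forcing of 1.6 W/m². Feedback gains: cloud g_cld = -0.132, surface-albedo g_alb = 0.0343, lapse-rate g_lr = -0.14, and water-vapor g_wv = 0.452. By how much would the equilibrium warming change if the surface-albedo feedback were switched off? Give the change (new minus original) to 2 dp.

Original: g = 0.2143, ΔT = 0.5/(1−0.2143) = 0.6364 K.
Without surface-albedo: g' = 0.18, ΔT' = 0.5/(1−0.18) = 0.6098 K.
Change = 0.6098 − 0.6364 = -0.03 K.

-0.03 K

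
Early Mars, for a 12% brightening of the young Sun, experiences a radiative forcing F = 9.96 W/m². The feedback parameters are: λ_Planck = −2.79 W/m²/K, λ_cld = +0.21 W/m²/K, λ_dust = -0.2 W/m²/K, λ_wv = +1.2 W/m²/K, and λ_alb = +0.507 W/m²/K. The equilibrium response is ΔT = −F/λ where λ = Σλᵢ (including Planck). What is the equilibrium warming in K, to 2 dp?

9.28 K

Net feedback parameter λ = (−2.79) + (+0.21) + (-0.2) + (+1.2) + (+0.507) = -1.073 W/m²/K.
ΔT = −F/λ = −9.96/(-1.073) = 9.28 K.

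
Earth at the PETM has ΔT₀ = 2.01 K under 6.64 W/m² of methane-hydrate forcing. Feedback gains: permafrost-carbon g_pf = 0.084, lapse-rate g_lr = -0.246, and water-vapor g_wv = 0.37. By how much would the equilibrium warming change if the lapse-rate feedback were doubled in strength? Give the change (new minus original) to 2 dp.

Original: g = 0.208, ΔT = 2.01/(1−0.208) = 2.5379 K.
With doubled lapse-rate: g' = -0.038, ΔT' = 2.01/(1+0.038) = 1.9364 K.
Change = 1.9364 − 2.5379 = -0.60 K.

-0.60 K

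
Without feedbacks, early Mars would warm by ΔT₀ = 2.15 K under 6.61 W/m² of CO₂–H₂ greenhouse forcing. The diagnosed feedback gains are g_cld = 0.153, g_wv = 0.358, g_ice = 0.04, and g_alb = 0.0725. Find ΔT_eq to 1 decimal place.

Total gain g = 0.153 + 0.358 + 0.04 + 0.0725 = 0.6235.
Amplification A = 1/(1 − 0.6235) = 2.656.
ΔT = 2.15 × 2.656 = 5.7 K.

5.7 K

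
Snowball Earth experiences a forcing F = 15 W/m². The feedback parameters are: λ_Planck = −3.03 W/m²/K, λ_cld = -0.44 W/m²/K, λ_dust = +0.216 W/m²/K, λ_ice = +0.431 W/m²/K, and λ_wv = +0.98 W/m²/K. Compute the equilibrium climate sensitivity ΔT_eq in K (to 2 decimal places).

Net feedback parameter λ = (−3.03) + (-0.44) + (+0.216) + (+0.431) + (+0.98) = -1.843 W/m²/K.
ΔT = −F/λ = −15/(-1.843) = 8.14 K.

8.14 K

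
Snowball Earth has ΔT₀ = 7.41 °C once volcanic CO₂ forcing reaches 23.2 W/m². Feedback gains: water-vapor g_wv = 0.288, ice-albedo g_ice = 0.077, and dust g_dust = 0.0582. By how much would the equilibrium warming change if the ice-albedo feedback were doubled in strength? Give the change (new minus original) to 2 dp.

Original: g = 0.4232, ΔT = 7.41/(1−0.4232) = 12.8467 °C.
With doubled ice-albedo: g' = 0.5002, ΔT' = 7.41/(1−0.5002) = 14.8259 °C.
Change = 14.8259 − 12.8467 = 1.98 °C.

1.98 °C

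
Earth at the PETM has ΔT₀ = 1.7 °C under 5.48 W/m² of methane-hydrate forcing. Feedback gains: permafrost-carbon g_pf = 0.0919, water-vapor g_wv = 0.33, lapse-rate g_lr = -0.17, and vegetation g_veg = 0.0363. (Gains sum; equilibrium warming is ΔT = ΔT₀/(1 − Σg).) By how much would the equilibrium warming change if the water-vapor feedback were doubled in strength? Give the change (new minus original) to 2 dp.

2.06 °C

Original: g = 0.2882, ΔT = 1.7/(1−0.2882) = 2.3883 °C.
With doubled water-vapor: g' = 0.6182, ΔT' = 1.7/(1−0.6182) = 4.4526 °C.
Change = 4.4526 − 2.3883 = 2.06 °C.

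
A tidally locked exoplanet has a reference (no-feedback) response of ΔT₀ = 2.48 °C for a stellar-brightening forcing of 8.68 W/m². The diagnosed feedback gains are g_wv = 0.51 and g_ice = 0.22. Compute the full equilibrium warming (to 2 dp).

Total gain g = 0.51 + 0.22 = 0.73.
Amplification A = 1/(1 − 0.73) = 3.704.
ΔT = 2.48 × 3.704 = 9.19 °C.

9.19 °C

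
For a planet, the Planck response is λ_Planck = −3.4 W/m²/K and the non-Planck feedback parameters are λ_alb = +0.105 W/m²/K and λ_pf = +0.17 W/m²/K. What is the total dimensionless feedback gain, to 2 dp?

0.08

Convert to gains: g_alb = 0.105/3.4 = 0.03088; g_pf = 0.17/3.4 = 0.05.
Total gain g = 0.08088.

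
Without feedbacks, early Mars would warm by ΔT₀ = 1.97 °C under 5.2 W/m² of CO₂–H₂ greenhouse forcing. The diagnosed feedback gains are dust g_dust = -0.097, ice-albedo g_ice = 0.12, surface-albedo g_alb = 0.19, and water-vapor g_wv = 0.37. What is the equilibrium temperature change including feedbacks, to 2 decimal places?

Total gain g = -0.097 + 0.12 + 0.19 + 0.37 = 0.583.
Amplification A = 1/(1 − 0.583) = 2.398.
ΔT = 1.97 × 2.398 = 4.72 °C.

4.72 °C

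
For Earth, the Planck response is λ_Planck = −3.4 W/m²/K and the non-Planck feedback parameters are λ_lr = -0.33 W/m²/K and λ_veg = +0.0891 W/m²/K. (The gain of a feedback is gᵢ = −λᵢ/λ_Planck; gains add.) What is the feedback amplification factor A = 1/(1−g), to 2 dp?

Convert to gains: g_lr = -0.33/3.4 = -0.09706; g_veg = 0.0891/3.4 = 0.02621.
Total gain g = -0.07085.
A = 1/(1 + 0.07085) = 0.93.

0.93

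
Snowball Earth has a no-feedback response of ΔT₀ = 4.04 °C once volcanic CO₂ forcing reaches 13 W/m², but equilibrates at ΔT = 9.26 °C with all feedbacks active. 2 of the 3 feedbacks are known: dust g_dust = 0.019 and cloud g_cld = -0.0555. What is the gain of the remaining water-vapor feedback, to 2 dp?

Amplification A = ΔT/ΔT₀ = 9.26/4.04 = 2.292.
Total gain g = 1 − 1/A = 1 − 1/2.292 = 0.5637.
Known gains sum to 0.019 − 0.0555 = -0.0365.
g_wv = 0.5637 + 0.0365 = 0.60.

0.60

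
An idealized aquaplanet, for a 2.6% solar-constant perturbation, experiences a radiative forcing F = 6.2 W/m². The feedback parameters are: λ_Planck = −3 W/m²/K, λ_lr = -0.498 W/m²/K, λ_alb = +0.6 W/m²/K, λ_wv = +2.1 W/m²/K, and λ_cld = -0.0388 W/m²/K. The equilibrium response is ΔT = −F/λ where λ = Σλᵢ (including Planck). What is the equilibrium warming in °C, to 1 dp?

7.4 °C

Net feedback parameter λ = (−3) + (-0.498) + (+0.6) + (+2.1) + (-0.0388) = -0.8368 W/m²/K.
ΔT = −F/λ = −6.2/(-0.8368) = 7.4 °C.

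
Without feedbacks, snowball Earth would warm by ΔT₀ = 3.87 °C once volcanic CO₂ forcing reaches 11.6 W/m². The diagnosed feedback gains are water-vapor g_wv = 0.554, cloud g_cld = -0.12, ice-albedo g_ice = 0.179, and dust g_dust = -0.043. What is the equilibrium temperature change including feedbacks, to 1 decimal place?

9.0 °C

Total gain g = 0.554 − 0.12 + 0.179 − 0.043 = 0.57.
Amplification A = 1/(1 − 0.57) = 2.326.
ΔT = 3.87 × 2.326 = 9.0 °C.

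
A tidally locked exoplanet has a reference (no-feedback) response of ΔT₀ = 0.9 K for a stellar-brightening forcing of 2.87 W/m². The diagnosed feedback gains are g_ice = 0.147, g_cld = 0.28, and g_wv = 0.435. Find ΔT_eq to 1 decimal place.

6.5 K

Total gain g = 0.147 + 0.28 + 0.435 = 0.862.
Amplification A = 1/(1 − 0.862) = 7.246.
ΔT = 0.9 × 7.246 = 6.5 K.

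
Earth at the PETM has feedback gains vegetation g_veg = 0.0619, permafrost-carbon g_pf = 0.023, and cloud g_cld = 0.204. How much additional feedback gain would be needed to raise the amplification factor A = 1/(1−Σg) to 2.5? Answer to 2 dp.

0.31

Current total gain = 0.2889.
Target gain for A = 2.5: g* = 1 − 1/2.5 = 0.6.
Additional gain needed = 0.6 − 0.2889 = 0.31.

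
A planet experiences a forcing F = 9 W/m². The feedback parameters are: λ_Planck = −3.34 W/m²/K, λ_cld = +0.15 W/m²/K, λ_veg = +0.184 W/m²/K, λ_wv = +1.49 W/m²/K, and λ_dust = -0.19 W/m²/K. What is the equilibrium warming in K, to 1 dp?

5.3 K

Net feedback parameter λ = (−3.34) + (+0.15) + (+0.184) + (+1.49) + (-0.19) = -1.706 W/m²/K.
ΔT = −F/λ = −9/(-1.706) = 5.3 K.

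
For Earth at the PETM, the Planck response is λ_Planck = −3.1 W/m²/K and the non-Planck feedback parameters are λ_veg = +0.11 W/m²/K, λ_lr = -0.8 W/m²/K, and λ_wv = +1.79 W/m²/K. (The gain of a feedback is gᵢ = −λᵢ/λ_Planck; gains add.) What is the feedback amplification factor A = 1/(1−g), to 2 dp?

1.55

Convert to gains: g_veg = 0.11/3.1 = 0.03548; g_lr = -0.8/3.1 = -0.2581; g_wv = 1.79/3.1 = 0.5774.
Total gain g = 0.35478.
A = 1/(1 − 0.35478) = 1.55.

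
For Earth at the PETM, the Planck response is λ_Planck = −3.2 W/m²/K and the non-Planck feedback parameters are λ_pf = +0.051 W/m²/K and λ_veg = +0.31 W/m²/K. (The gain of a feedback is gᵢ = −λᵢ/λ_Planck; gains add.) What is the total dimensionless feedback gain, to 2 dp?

0.11

Convert to gains: g_pf = 0.051/3.2 = 0.01594; g_veg = 0.31/3.2 = 0.09687.
Total gain g = 0.11281.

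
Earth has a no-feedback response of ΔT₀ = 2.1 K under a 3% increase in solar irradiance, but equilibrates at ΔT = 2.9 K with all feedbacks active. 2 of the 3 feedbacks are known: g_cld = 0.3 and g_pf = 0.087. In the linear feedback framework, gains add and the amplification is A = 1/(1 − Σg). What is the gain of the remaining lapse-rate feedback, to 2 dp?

Amplification A = ΔT/ΔT₀ = 2.9/2.1 = 1.381.
Total gain g = 1 − 1/A = 1 − 1/1.381 = 0.2759.
Known gains sum to 0.3 + 0.087 = 0.387.
g_lr = 0.2759 − 0.387 = -0.11.

-0.11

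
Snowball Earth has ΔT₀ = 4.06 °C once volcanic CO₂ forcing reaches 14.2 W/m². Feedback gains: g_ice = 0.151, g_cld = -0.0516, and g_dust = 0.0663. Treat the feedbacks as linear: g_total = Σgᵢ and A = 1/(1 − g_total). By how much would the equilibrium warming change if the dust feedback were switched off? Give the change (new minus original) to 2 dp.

Original: g = 0.1657, ΔT = 4.06/(1−0.1657) = 4.8664 °C.
Without dust: g' = 0.0994, ΔT' = 4.06/(1−0.0994) = 4.5081 °C.
Change = 4.5081 − 4.8664 = -0.36 °C.

-0.36 °C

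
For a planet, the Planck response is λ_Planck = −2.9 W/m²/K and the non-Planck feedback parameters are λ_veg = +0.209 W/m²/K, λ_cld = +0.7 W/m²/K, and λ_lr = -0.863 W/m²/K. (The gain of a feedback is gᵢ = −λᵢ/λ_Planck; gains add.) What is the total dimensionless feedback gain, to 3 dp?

Convert to gains: g_veg = 0.209/2.9 = 0.07207; g_cld = 0.7/2.9 = 0.2414; g_lr = -0.863/2.9 = -0.2976.
Total gain g = 0.01587.

0.016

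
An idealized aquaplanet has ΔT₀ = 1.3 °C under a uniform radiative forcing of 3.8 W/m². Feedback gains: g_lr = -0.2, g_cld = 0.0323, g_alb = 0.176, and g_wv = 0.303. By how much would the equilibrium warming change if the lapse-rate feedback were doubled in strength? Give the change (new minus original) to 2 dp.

-0.42 °C

Original: g = 0.3113, ΔT = 1.3/(1−0.3113) = 1.8876 °C.
With doubled lapse-rate: g' = 0.1113, ΔT' = 1.3/(1−0.1113) = 1.4628 °C.
Change = 1.4628 − 1.8876 = -0.42 °C.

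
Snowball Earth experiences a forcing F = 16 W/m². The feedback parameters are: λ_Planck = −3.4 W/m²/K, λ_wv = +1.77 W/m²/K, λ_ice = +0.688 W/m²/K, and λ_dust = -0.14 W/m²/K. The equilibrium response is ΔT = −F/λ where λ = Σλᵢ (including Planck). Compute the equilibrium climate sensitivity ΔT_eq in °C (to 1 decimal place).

Net feedback parameter λ = (−3.4) + (+1.77) + (+0.688) + (-0.14) = -1.082 W/m²/K.
ΔT = −F/λ = −16/(-1.082) = 14.8 °C.

14.8 °C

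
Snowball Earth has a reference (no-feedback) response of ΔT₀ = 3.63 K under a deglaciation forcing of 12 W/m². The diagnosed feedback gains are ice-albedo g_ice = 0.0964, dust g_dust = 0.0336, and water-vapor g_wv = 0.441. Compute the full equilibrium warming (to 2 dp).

Total gain g = 0.0964 + 0.0336 + 0.441 = 0.571.
Amplification A = 1/(1 − 0.571) = 2.331.
ΔT = 3.63 × 2.331 = 8.46 K.

8.46 K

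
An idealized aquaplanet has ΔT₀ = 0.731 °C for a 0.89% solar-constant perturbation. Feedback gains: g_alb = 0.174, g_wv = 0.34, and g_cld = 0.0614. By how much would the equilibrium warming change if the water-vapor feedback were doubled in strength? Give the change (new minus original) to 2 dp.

Original: g = 0.5754, ΔT = 0.731/(1−0.5754) = 1.7216 °C.
With doubled water-vapor: g' = 0.9154, ΔT' = 0.731/(1−0.9154) = 8.6407 °C.
Change = 8.6407 − 1.7216 = 6.92 °C.

6.92 °C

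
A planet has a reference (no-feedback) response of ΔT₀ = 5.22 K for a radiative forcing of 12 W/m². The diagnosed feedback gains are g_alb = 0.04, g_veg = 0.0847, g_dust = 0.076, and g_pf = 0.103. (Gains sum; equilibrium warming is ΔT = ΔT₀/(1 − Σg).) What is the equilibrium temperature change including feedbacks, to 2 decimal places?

7.50 K

Total gain g = 0.04 + 0.0847 + 0.076 + 0.103 = 0.3037.
Amplification A = 1/(1 − 0.3037) = 1.436.
ΔT = 5.22 × 1.436 = 7.50 K.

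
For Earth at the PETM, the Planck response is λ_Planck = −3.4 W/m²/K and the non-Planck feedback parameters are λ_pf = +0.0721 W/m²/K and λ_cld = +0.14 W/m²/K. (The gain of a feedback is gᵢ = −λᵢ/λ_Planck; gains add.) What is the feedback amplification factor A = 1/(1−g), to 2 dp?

Convert to gains: g_pf = 0.0721/3.4 = 0.02121; g_cld = 0.14/3.4 = 0.04118.
Total gain g = 0.06239.
A = 1/(1 − 0.06239) = 1.07.

1.07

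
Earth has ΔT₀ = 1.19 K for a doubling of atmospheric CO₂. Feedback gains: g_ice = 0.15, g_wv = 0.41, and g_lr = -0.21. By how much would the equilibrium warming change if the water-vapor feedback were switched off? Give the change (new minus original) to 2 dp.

Original: g = 0.35, ΔT = 1.19/(1−0.35) = 1.8308 K.
Without water-vapor: g' = -0.06, ΔT' = 1.19/(1+0.06) = 1.1226 K.
Change = 1.1226 − 1.8308 = -0.71 K.

-0.71 K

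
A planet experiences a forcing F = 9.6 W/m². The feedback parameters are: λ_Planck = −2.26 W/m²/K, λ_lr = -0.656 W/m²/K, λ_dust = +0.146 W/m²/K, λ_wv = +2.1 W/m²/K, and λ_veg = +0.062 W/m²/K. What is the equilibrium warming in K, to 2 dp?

15.79 K

Net feedback parameter λ = (−2.26) + (-0.656) + (+0.146) + (+2.1) + (+0.062) = -0.608 W/m²/K.
ΔT = −F/λ = −9.6/(-0.608) = 15.79 K.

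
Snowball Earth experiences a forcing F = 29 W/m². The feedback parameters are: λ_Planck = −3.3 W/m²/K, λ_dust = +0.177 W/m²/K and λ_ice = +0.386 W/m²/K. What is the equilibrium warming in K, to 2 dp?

10.60 K

Net feedback parameter λ = (−3.3) + (+0.177) + (+0.386) = -2.737 W/m²/K.
ΔT = −F/λ = −29/(-2.737) = 10.60 K.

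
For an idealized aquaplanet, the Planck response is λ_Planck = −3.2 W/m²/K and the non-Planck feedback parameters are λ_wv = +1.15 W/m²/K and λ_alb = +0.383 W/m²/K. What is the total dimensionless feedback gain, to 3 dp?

Convert to gains: g_wv = 1.15/3.2 = 0.3594; g_alb = 0.383/3.2 = 0.1197.
Total gain g = 0.4791.

0.479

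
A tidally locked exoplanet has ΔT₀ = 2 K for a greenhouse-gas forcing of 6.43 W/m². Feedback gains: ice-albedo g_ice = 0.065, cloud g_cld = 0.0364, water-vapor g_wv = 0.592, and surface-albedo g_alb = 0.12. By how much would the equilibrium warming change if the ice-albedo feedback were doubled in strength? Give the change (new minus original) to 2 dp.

5.73 K

Original: g = 0.8134, ΔT = 2/(1−0.8134) = 10.7181 K.
With doubled ice-albedo: g' = 0.8784, ΔT' = 2/(1−0.8784) = 16.4474 K.
Change = 16.4474 − 10.7181 = 5.73 K.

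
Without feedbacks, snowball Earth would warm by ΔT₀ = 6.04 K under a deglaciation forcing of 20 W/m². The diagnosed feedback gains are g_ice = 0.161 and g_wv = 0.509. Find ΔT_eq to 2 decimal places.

18.30 K

Total gain g = 0.161 + 0.509 = 0.67.
Amplification A = 1/(1 − 0.67) = 3.03.
ΔT = 6.04 × 3.03 = 18.30 K.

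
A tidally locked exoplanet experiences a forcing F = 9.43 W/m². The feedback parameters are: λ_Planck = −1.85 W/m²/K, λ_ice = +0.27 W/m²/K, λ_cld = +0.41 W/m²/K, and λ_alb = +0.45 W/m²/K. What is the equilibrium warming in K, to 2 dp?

13.10 K

Net feedback parameter λ = (−1.85) + (+0.27) + (+0.41) + (+0.45) = -0.72 W/m²/K.
ΔT = −F/λ = −9.43/(-0.72) = 13.10 K.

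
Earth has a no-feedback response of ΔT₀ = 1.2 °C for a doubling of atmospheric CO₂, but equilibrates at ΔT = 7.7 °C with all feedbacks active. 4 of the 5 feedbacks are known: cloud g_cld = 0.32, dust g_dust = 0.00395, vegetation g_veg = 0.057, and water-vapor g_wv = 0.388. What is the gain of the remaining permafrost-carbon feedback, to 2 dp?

Amplification A = ΔT/ΔT₀ = 7.7/1.2 = 6.417.
Total gain g = 1 − 1/A = 1 − 1/6.417 = 0.8442.
Known gains sum to 0.32 + 0.00395 + 0.057 + 0.388 = 0.76895.
g_pf = 0.8442 − 0.76895 = 0.08.

0.08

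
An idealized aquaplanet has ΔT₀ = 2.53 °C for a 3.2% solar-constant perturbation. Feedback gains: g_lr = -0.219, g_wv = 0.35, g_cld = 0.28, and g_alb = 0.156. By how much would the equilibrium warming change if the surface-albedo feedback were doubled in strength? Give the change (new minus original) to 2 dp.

Original: g = 0.567, ΔT = 2.53/(1−0.567) = 5.8430 °C.
With doubled surface-albedo: g' = 0.723, ΔT' = 2.53/(1−0.723) = 9.1336 °C.
Change = 9.1336 − 5.8430 = 3.29 °C.

3.29 °C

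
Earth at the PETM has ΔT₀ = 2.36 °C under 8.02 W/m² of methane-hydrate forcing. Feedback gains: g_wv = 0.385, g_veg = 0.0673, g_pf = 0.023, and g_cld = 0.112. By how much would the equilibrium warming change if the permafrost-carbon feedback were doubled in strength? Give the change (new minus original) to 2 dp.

Original: g = 0.5873, ΔT = 2.36/(1−0.5873) = 5.7184 °C.
With doubled permafrost-carbon: g' = 0.6103, ΔT' = 2.36/(1−0.6103) = 6.0559 °C.
Change = 6.0559 − 5.7184 = 0.34 °C.

0.34 °C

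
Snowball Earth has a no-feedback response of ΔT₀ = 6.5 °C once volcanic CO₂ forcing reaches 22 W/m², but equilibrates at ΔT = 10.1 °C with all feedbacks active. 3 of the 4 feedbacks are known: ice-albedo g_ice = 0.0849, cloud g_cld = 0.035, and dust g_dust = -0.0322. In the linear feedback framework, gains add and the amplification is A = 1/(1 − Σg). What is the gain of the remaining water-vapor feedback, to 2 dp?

Amplification A = ΔT/ΔT₀ = 10.1/6.5 = 1.554.
Total gain g = 1 − 1/A = 1 − 1/1.554 = 0.3565.
Known gains sum to 0.0849 + 0.035 − 0.0322 = 0.0877.
g_wv = 0.3565 − 0.0877 = 0.27.

0.27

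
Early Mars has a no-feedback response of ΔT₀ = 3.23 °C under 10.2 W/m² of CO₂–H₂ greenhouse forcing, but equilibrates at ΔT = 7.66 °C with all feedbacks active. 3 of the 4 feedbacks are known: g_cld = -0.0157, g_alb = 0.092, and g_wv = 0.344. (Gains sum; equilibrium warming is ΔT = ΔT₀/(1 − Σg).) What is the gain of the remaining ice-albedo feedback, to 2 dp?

Amplification A = ΔT/ΔT₀ = 7.66/3.23 = 2.372.
Total gain g = 1 − 1/A = 1 − 1/2.372 = 0.5784.
Known gains sum to -0.0157 + 0.092 + 0.344 = 0.4203.
g_ice = 0.5784 − 0.4203 = 0.16.

0.16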